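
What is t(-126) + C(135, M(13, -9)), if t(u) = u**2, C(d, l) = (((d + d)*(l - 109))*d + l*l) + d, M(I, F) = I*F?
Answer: -8208000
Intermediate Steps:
M(I, F) = F*I
C(d, l) = d + l**2 + 2*d**2*(-109 + l) (C(d, l) = (((2*d)*(-109 + l))*d + l**2) + d = ((2*d*(-109 + l))*d + l**2) + d = (2*d**2*(-109 + l) + l**2) + d = (l**2 + 2*d**2*(-109 + l)) + d = d + l**2 + 2*d**2*(-109 + l))
t(-126) + C(135, M(13, -9)) = (-126)**2 + (135 + (-9*13)**2 - 218*135**2 + 2*(-9*13)*135**2) = 15876 + (135 + (-117)**2 - 218*18225 + 2*(-117)*18225) = 15876 + (135 + 13689 - 3973050 - 4264650) = 15876 - 8223876 = -8208000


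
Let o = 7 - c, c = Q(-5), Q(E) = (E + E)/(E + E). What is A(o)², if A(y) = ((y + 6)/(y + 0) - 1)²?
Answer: 1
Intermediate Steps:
Q(E) = 1 (Q(E) = (2*E)/((2*E)) = (2*E)*(1/(2*E)) = 1)
c = 1
o = 6 (o = 7 - 1*1 = 7 - 1 = 6)
A(y) = (-1 + (6 + y)/y)² (A(y) = ((6 + y)/y - 1)² = (-1 + (6 + y)/y)²)
A(o)² = (36/6²)² = (36*(1/36))² = 1² = 1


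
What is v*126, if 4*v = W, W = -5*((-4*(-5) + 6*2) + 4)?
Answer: -5670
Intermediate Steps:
W = -180 (W = -5*((20 + 12) + 4) = -5*(32 + 4) = -5*36 = -180)
v = -45 (v = (1/4)*(-180) = -45)
v*126 = -45*126 = -5670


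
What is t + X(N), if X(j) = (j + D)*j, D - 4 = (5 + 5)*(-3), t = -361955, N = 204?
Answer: -325643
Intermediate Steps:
D = -26 (D = 4 + (5 + 5)*(-3) = 4 + 10*(-3) = 4 - 30 = -26)
X(j) = j*(-26 + j) (X(j) = (j - 26)*j = (-26 + j)*j = j*(-26 + j))
t + X(N) = -361955 + 204*(-26 + 204) = -361955 + 204*178 = -361955 + 36312 = -325643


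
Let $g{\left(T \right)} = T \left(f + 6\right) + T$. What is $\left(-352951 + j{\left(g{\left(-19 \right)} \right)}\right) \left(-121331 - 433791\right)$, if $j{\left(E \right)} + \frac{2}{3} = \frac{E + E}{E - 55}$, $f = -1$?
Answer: $\frac{99336756493942}{507} \approx 1.9593 \cdot 10^{11}$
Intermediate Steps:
$g{\left(T \right)} = 6 T$ ($g{\left(T \right)} = T \left(-1 + 6\right) + T = T 5 + T = 5 T + T = 6 T$)
$j{\left(E \right)} = - \frac{2}{3} + \frac{2 E}{-55 + E}$ ($j{\left(E \right)} = - \frac{2}{3} + \frac{E + E}{E - 55} = - \frac{2}{3} + \frac{2 E}{-55 + E}$)
$\left(-352951 + j{\left(g{\left(-19 \right)} \right)}\right) \left(-121331 - 433791\right) = \left(-352951 + \frac{2 \left(55 + 2 \cdot 6 \left(-19\right)\right)}{3 \left(-55 + 6 \left(-19\right)\right)}\right) \left(-121331 - 433791\right) = \left(-352951 + \frac{2 \left(55 + 2 \left(-114\right)\right)}{3 \left(-55 - 114\right)}\right) \left(-555122\right) = \left(-352951 + \frac{2 \left(55 - 228\right)}{3 \left(-169\right)}\right) \left(-555122\right) = \left(-352951 + \frac{2}{3} \left(- \frac{1}{169}\right) \left(-173\right)\right) \left(-555122\right) = \left(-352951 + \frac{346}{507}\right) \left(-555122\right) = \left(- \frac{178945811}{507}\right) \left(-555122\right) = \frac{99336756493942}{507}$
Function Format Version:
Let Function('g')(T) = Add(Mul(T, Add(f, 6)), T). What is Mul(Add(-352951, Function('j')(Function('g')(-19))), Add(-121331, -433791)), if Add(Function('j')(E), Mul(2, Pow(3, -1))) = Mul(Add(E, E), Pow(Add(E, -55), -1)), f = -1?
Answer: Rational(99336756493942, 507) ≈ 1.9593e+11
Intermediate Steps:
Function('g')(T) = Mul(6, T) (Function('g')(T) = Add(Mul(T, Add(-1, 6)), T) = Add(Mul(T, 5), T) = Add(Mul(5, T), T) = Mul(6, T))
Function('j')(E) = Add(Rational(-2, 3), Mul(2, E, Pow(Add(-55, E), -1))) (Function('j')(E) = Add(Rational(-2, 3), Mul(Add(E, E), Pow(Add(E, -55), -1))) = Add(Rational(-2, 3), Mul(Mul(2, E), Pow(Add(-55, E), -1))) = Add(Rational(-2, 3), Mul(2, E, Pow(Add(-55, E), -1))))
Mul(Add(-352951, Function('j')(Function('g')(-19))), Add(-121331, -433791)) = Mul(Add(-352951, Mul(Rational(2, 3), Pow(Add(-55, Mul(6, -19)), -1), Add(55, Mul(2, Mul(6, -19))))), Add(-121331, -433791)) = Mul(Add(-352951, Mul(Rational(2, 3), Pow(Add(-55, -114), -1), Add(55, Mul(2, -114)))), -555122) = Mul(Add(-352951, Mul(Rational(2, 3), Pow(-169, -1), Add(55, -228))), -555122) = Mul(Add(-352951, Mul(Rational(2, 3), Rational(-1, 169), -173)), -555122) = Mul(Add(-352951, Rational(346, 507)), -555122) = Mul(Rational(-178945811, 507), -555122) = Rational(99336756493942, 507)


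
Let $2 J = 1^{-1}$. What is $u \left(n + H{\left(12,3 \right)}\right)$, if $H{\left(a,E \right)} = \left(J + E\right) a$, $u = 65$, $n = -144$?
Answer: $-6630$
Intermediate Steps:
$J = \frac{1}{2}$ ($J = \frac{1}{2 \cdot 1} = \frac{1}{2} \cdot 1 = \frac{1}{2} \approx 0.5$)
$H{\left(a,E \right)} = a \left(\frac{1}{2} + E\right)$ ($H{\left(a,E \right)} = \left(\frac{1}{2} + E\right) a = a \left(\frac{1}{2} + E\right)$)
$u \left(n + H{\left(12,3 \right)}\right) = 65 \left(-144 + 12 \left(\frac{1}{2} + 3\right)\right) = 65 \left(-144 + 12 \cdot \frac{7}{2}\right) = 65 \left(-144 + 42\right) = 65 \left(-102\right) = -6630$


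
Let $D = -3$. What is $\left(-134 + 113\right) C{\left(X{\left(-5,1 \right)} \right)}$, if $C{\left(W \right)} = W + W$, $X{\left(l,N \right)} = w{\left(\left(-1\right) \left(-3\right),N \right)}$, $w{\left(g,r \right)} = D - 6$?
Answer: $378$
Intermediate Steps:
$w{\left(g,r \right)} = -9$ ($w{\left(g,r \right)} = -3 - 6 = -9$)
$X{\left(l,N \right)} = -9$
$C{\left(W \right)} = 2 W$
$\left(-134 + 113\right) C{\left(X{\left(-5,1 \right)} \right)} = \left(-134 + 113\right) 2 \left(-9\right) = \left(-21\right) \left(-18\right) = 378$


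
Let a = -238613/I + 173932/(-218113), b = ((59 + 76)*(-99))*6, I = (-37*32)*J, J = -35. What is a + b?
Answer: -2798705808711/34898080 ≈ -80197.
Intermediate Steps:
I = 41440 (I = -37*32*(-35) = -1184*(-35) = 41440)
b = -80190 (b = (135*(-99))*6 = -13365*6 = -80190)
a = -228773511/34898080 (a = -238613/41440 + 173932/(-218113) = -238613*1/41440 + 173932*(-1/218113) = -6449/1120 - 173932/218113 = -228773511/34898080 ≈ -6.5555)
a + b = -228773511/34898080 - 80190 = -2798705808711/34898080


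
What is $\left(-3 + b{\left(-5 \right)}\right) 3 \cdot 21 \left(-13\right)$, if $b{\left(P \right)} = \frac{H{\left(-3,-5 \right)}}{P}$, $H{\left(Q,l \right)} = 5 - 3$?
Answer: $\frac{13923}{5} \approx 2784.6$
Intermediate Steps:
$H{\left(Q,l \right)} = 2$
$b{\left(P \right)} = \frac{2}{P}$
$\left(-3 + b{\left(-5 \right)}\right) 3 \cdot 21 \left(-13\right) = \left(-3 + \frac{2}{-5}\right) 3 \cdot 21 \left(-13\right) = \left(-3 + 2 \left(- \frac{1}{5}\right)\right) 3 \cdot 21 \left(-13\right) = \left(-3 - \frac{2}{5}\right) 3 \cdot 21 \left(-13\right) = \left(- \frac{17}{5}\right) 3 \cdot 21 \left(-13\right) = \left(- \frac{51}{5}\right) 21 \left(-13\right) = \left(- \frac{1071}{5}\right) \left(-13\right) = \frac{13923}{5}$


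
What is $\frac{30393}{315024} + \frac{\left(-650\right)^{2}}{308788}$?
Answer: $\frac{11873552807}{8106302576} \approx 1.4647$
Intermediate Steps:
$\frac{30393}{315024} + \frac{\left(-650\right)^{2}}{308788} = 30393 \cdot \frac{1}{315024} + 422500 \cdot \frac{1}{308788} = \frac{10131}{105008} + \frac{105625}{77197} = \frac{11873552807}{8106302576}$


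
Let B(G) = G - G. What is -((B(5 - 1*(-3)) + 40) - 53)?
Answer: 13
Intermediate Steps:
B(G) = 0
-((B(5 - 1*(-3)) + 40) - 53) = -((0 + 40) - 53) = -(40 - 53) = -1*(-13) = 13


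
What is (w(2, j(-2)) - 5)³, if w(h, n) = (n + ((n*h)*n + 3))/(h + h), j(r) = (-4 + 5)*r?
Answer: -1331/64 ≈ -20.797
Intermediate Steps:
j(r) = r (j(r) = 1*r = r)
w(h, n) = (3 + n + h*n²)/(2*h) (w(h, n) = (n + ((h*n)*n + 3))/((2*h)) = (n + (h*n² + 3))*(1/(2*h)) = (n + (3 + h*n²))*(1/(2*h)) = (3 + n + h*n²)*(1/(2*h)) = (3 + n + h*n²)/(2*h))
(w(2, j(-2)) - 5)³ = ((½)*(3 - 2 + 2*(-2)²)/2 - 5)³ = ((½)*(½)*(3 - 2 + 2*4) - 5)³ = ((½)*(½)*(3 - 2 + 8) - 5)³ = ((½)*(½)*9 - 5)³ = (9/4 - 5)³ = (-11/4)³ = -1331/64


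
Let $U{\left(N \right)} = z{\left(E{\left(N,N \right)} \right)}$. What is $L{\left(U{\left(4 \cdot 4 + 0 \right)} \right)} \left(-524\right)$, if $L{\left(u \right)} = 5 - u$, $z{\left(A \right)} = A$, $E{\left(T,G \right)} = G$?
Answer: $5764$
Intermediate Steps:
$U{\left(N \right)} = N$
$L{\left(U{\left(4 \cdot 4 + 0 \right)} \right)} \left(-524\right) = \left(5 - \left(4 \cdot 4 + 0\right)\right) \left(-524\right) = \left(5 - \left(16 + 0\right)\right) \left(-524\right) = \left(5 - 16\right) \left(-524\right) = \left(-11\right) \left(-524\right) = 5764$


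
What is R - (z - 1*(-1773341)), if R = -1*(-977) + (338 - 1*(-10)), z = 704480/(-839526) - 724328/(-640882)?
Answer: -21668420677744820/12228115953 ≈ -1.7720e+6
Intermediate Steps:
z = 3559173572/12228115953 (z = 704480*(-1/839526) - 724328*(-1/640882) = -352240/419763 + 32924/29131 = 3559173572/12228115953 ≈ 0.29106)
R = 1325 (R = 977 + (338 + 10) = 977 + 348 = 1325)
R - (z - 1*(-1773341)) = 1325 - (3559173572/12228115953 - 1*(-1773341)) = 1325 - (3559173572/12228115953 + 1773341) = 1325 - 1*21684622931382545/12228115953 = 1325 - 21684622931382545/12228115953 = -21668420677744820/12228115953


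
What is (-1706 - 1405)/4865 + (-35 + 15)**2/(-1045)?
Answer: -1039399/1016785 ≈ -1.0222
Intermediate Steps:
(-1706 - 1405)/4865 + (-35 + 15)**2/(-1045) = -3111*1/4865 + (-20)**2*(-1/1045) = -3111/4865 + 400*(-1/1045) = -3111/4865 - 80/209 = -1039399/1016785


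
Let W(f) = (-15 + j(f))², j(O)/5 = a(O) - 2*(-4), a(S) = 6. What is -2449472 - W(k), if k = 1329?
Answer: -2452497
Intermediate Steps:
j(O) = 70 (j(O) = 5*(6 - 2*(-4)) = 5*(6 + 8) = 5*14 = 70)
W(f) = 3025 (W(f) = (-15 + 70)² = 55² = 3025)
-2449472 - W(k) = -2449472 - 1*3025 = -2449472 - 3025 = -2452497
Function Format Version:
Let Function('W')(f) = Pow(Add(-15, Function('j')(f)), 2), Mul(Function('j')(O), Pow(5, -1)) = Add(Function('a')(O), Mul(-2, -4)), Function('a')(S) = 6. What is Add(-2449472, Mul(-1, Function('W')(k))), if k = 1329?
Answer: -2452497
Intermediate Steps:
Function('j')(O) = 70 (Function('j')(O) = Mul(5, Add(6, Mul(-2, -4))) = Mul(5, Add(6, 8)) = Mul(5, 14) = 70)
Function('W')(f) = 3025 (Function('W')(f) = Pow(Add(-15, 70), 2) = Pow(55, 2) = 3025)
Add(-2449472, Mul(-1, Function('W')(k))) = Add(-2449472, Mul(-1, 3025)) = Add(-2449472, -3025) = -2452497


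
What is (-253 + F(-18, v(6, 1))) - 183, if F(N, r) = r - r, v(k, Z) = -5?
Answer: -436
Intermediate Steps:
F(N, r) = 0
(-253 + F(-18, v(6, 1))) - 183 = (-253 + 0) - 183 = -253 - 183 = -436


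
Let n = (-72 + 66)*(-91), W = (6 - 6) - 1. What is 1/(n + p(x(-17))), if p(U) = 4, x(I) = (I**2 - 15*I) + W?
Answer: 1/550 ≈ 0.0018182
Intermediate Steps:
W = -1 (W = 0 - 1 = -1)
x(I) = -1 + I**2 - 15*I (x(I) = (I**2 - 15*I) - 1 = -1 + I**2 - 15*I)
n = 546 (n = -6*(-91) = 546)
1/(n + p(x(-17))) = 1/(546 + 4) = 1/550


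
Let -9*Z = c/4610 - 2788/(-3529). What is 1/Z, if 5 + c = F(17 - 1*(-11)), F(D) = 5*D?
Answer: -29283642/2665819 ≈ -10.985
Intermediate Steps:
c = 135 (c = -5 + 5*(17 - 1*(-11)) = -5 + 5*(17 + 11) = -5 + 5*28 = -5 + 140 = 135)
Z = -2665819/29283642 (Z = -(135/4610 - 2788/(-3529))/9 = -(135*(1/4610) - 2788*(-1/3529))/9 = -(27/922 + 2788/3529)/9 = -⅑*2665819/3253738 = -2665819/29283642 ≈ -0.091034)
1/Z = 1/(-2665819/29283642) = -29283642/2665819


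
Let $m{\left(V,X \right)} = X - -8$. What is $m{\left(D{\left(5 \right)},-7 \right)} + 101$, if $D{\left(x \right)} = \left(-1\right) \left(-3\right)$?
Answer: $102$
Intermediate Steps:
$D{\left(x \right)} = 3$
$m{\left(V,X \right)} = 8 + X$ ($m{\left(V,X \right)} = X + 8 = 8 + X$)
$m{\left(D{\left(5 \right)},-7 \right)} + 101 = \left(8 - 7\right) + 101 = 1 + 101 = 102$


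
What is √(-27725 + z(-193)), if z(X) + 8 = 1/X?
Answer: I*√1033026710/193 ≈ 166.53*I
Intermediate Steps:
z(X) = -8 + 1/X
√(-27725 + z(-193)) = √(-27725 + (-8 + 1/(-193))) = √(-27725 + (-8 - 1/193)) = √(-27725 - 1545/193) = √(-5352470/193) = I*√1033026710/193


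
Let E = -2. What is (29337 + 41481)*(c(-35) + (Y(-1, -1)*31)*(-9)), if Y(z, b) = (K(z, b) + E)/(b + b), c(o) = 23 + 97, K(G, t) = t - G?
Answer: -11260062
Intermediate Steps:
c(o) = 120
Y(z, b) = (-2 + b - z)/(2*b) (Y(z, b) = ((b - z) - 2)/(b + b) = (-2 + b - z)/((2*b)) = (-2 + b - z)*(1/(2*b)) = (-2 + b - z)/(2*b))
(29337 + 41481)*(c(-35) + (Y(-1, -1)*31)*(-9)) = (29337 + 41481)*(120 + (((1/2)*(-2 - 1 - 1*(-1))/(-1))*31)*(-9)) = 70818*(120 + (((1/2)*(-1)*(-2 - 1 + 1))*31)*(-9)) = 70818*(120 + (((1/2)*(-1)*(-2))*31)*(-9)) = 70818*(120 + (1*31)*(-9)) = 70818*(120 + 31*(-9)) = 70818*(120 - 279) = 70818*(-159) = -11260062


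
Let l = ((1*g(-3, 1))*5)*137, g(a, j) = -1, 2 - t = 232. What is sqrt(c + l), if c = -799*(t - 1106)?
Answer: 21*sqrt(2419) ≈ 1032.8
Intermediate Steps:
t = -230 (t = 2 - 1*232 = 2 - 232 = -230)
c = 1067464 (c = -799*(-230 - 1106) = -799*(-1336) = 1067464)
l = -685 (l = ((1*(-1))*5)*137 = -1*5*137 = -5*137 = -685)
sqrt(c + l) = sqrt(1067464 - 685) = sqrt(1066779) = 21*sqrt(2419)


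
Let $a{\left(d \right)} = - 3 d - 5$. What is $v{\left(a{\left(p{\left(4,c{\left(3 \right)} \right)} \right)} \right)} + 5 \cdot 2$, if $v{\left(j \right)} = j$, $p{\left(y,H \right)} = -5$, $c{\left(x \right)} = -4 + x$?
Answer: $20$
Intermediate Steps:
$a{\left(d \right)} = -5 - 3 d$
$v{\left(a{\left(p{\left(4,c{\left(3 \right)} \right)} \right)} \right)} + 5 \cdot 2 = \left(-5 - -15\right) + 5 \cdot 2 = \left(-5 + 15\right) + 10 = 10 + 10 = 20$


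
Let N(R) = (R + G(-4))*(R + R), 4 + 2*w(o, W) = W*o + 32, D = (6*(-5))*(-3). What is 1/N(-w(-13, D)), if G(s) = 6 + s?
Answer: 1/654366 ≈ 1.5282e-6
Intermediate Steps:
D = 90 (D = -30*(-3) = 90)
w(o, W) = 14 + W*o/2 (w(o, W) = -2 + (W*o + 32)/2 = -2 + (32 + W*o)/2 = -2 + (16 + W*o/2) = 14 + W*o/2)
N(R) = 2*R*(2 + R) (N(R) = (R + (6 - 4))*(R + R) = (R + 2)*(2*R) = (2 + R)*(2*R) = 2*R*(2 + R))
1/N(-w(-13, D)) = 1/(2*(-(14 + (1/2)*90*(-13)))*(2 - (14 + (1/2)*90*(-13)))) = 1/(2*(-(14 - 585))*(2 - (14 - 585))) = 1/(2*(-1*(-571))*(2 - 1*(-571))) = 1/(2*571*(2 + 571)) = 1/(2*571*573) = 1/654366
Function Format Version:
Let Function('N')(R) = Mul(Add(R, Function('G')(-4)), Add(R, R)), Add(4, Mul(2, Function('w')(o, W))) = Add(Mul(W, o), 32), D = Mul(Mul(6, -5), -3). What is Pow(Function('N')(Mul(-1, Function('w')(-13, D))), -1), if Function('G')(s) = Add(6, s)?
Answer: Rational(1, 654366) ≈ 1.5282e-6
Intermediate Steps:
D = 90 (D = Mul(-30, -3) = 90)
Function('w')(o, W) = Add(14, Mul(Rational(1, 2), W, o)) (Function('w')(o, W) = Add(-2, Mul(Rational(1, 2), Add(Mul(W, o), 32))) = Add(-2, Mul(Rational(1, 2), Add(32, Mul(W, o)))) = Add(-2, Add(16, Mul(Rational(1, 2), W, o))) = Add(14, Mul(Rational(1, 2), W, o)))
Function('N')(R) = Mul(2, R, Add(2, R)) (Function('N')(R) = Mul(Add(R, Add(6, -4)), Add(R, R)) = Mul(Add(R, 2), Mul(2, R)) = Mul(Add(2, R), Mul(2, R)) = Mul(2, R, Add(2, R)))
Pow(Function('N')(Mul(-1, Function('w')(-13, D))), -1) = Pow(Mul(2, Mul(-1, Add(14, Mul(Rational(1, 2), 90, -13))), Add(2, Mul(-1, Add(14, Mul(Rational(1, 2), 90, -13))))), -1) = Pow(Mul(2, Mul(-1, Add(14, -585)), Add(2, Mul(-1, Add(14, -585)))), -1) = Pow(Mul(2, Mul(-1, -571), Add(2, Mul(-1, -571))), -1) = Pow(Mul(2, 571, Add(2, 571)), -1) = Pow(Mul(2, 571, 573), -1) = Pow(654366, -1) = Rational(1, 654366)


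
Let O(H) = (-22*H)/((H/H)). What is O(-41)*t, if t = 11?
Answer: 9922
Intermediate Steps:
O(H) = -22*H (O(H) = -22*H/1 = -22*H*1 = -22*H)
O(-41)*t = -22*(-41)*11 = 902*11 = 9922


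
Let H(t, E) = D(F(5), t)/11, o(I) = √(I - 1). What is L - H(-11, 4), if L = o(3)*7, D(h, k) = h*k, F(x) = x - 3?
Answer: 2 + 7*√2 ≈ 11.899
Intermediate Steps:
F(x) = -3 + x
o(I) = √(-1 + I)
H(t, E) = 2*t/11 (H(t, E) = ((-3 + 5)*t)/11 = (2*t)*(1/11) = 2*t/11)
L = 7*√2 (L = √(-1 + 3)*7 = √2*7 = 7*√2 ≈ 9.8995)
L - H(-11, 4) = 7*√2 - 2*(-11)/11 = 7*√2 - 1*(-2) = 7*√2 + 2 = 2 + 7*√2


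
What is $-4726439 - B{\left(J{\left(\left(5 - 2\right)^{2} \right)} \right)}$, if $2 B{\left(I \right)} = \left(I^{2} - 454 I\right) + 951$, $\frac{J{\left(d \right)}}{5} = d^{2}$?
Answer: $-4716992$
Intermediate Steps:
$J{\left(d \right)} = 5 d^{2}$
$B{\left(I \right)} = \frac{951}{2} + \frac{I^{2}}{2} - 227 I$ ($B{\left(I \right)} = \frac{\left(I^{2} - 454 I\right) + 951}{2} = \frac{951 + I^{2} - 454 I}{2} = \frac{951}{2} + \frac{I^{2}}{2} - 227 I$)
$-4726439 - B{\left(J{\left(\left(5 - 2\right)^{2} \right)} \right)} = -4726439 - \left(\frac{951}{2} + \frac{\left(5 \left(\left(5 - 2\right)^{2}\right)^{2}\right)^{2}}{2} - 227 \cdot 5 \left(\left(5 - 2\right)^{2}\right)^{2}\right) = -4726439 - \left(\frac{951}{2} + \frac{\left(5 \left(3^{2}\right)^{2}\right)^{2}}{2} - 227 \cdot 5 \left(3^{2}\right)^{2}\right) = -4726439 - \left(\frac{951}{2} + \frac{\left(5 \cdot 9^{2}\right)^{2}}{2} - 227 \cdot 5 \cdot 9^{2}\right) = -4726439 - \left(\frac{951}{2} + \frac{\left(5 \cdot 81\right)^{2}}{2} - 227 \cdot 5 \cdot 81\right) = -4726439 - \left(\frac{951}{2} + \frac{405^{2}}{2} - 91935\right) = -4726439 - \left(\frac{951}{2} + \frac{1}{2} \cdot 164025 - 91935\right) = -4726439 - \left(\frac{951}{2} + \frac{164025}{2} - 91935\right) = -4726439 - -9447 = -4726439 + 9447 = -4716992$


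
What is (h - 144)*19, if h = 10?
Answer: -2546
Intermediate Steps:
(h - 144)*19 = (10 - 144)*19 = -134*19 = -2546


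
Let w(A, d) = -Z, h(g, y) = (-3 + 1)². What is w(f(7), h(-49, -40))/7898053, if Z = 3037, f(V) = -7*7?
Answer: -3037/7898053 ≈ -0.00038452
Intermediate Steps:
h(g, y) = 4 (h(g, y) = (-2)² = 4)
f(V) = -49
w(A, d) = -3037 (w(A, d) = -1*3037 = -3037)
w(f(7), h(-49, -40))/7898053 = -3037/7898053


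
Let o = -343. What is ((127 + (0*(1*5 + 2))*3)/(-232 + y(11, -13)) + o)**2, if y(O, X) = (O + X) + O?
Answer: 5870011456/49729 ≈ 1.1804e+5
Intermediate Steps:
y(O, X) = X + 2*O
((127 + (0*(1*5 + 2))*3)/(-232 + y(11, -13)) + o)**2 = ((127 + (0*(1*5 + 2))*3)/(-232 + (-13 + 2*11)) - 343)**2 = ((127 + (0*(5 + 2))*3)/(-232 + (-13 + 22)) - 343)**2 = ((127 + (0*7)*3)/(-232 + 9) - 343)**2 = ((127 + 0*3)/(-223) - 343)**2 = ((127 + 0)*(-1/223) - 343)**2 = (127*(-1/223) - 343)**2 = (-127/223 - 343)**2 = (-76616/223)**2 = 5870011456/49729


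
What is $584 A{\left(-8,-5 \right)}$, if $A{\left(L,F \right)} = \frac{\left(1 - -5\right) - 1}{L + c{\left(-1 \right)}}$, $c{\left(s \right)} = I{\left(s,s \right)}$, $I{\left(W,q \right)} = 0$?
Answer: $-365$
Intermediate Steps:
$c{\left(s \right)} = 0$
$A{\left(L,F \right)} = \frac{5}{L}$ ($A{\left(L,F \right)} = \frac{\left(1 - -5\right) - 1}{L + 0} = \frac{\left(1 + 5\right) - 1}{L} = \frac{6 - 1}{L} = \frac{5}{L}$)
$584 A{\left(-8,-5 \right)} = 584 \frac{5}{-8} = 584 \cdot 5 \left(- \frac{1}{8}\right) = 584 \left(- \frac{5}{8}\right) = -365$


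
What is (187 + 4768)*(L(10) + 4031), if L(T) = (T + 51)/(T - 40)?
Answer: 119781179/6 ≈ 1.9964e+7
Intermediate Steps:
L(T) = (51 + T)/(-40 + T)
(187 + 4768)*(L(10) + 4031) = (187 + 4768)*((51 + 10)/(-40 + 10) + 4031) = 4955*(61/(-30) + 4031) = 4955*(-1/30*61 + 4031) = 4955*(-61/30 + 4031) = 4955*(120869/30) = 119781179/6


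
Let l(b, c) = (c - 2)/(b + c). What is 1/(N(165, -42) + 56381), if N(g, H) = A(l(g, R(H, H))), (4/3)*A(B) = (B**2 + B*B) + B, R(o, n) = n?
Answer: 5043/284328998 ≈ 1.7736e-5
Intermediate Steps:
l(b, c) = (-2 + c)/(b + c)
A(B) = 3*B**2/2 + 3*B/4 (A(B) = 3*((B**2 + B*B) + B)/4 = 3*((B**2 + B**2) + B)/4 = 3*(2*B**2 + B)/4 = 3*(B + 2*B**2)/4 = 3*B**2/2 + 3*B/4)
N(g, H) = 3*(1 + 2*(-2 + H)/(H + g))*(-2 + H)/(4*(H + g)) (N(g, H) = 3*((-2 + H)/(g + H))*(1 + 2*((-2 + H)/(g + H)))/4 = 3*((-2 + H)/(H + g))*(1 + 2*((-2 + H)/(H + g)))/4 = 3*((-2 + H)/(H + g))*(1 + 2*(-2 + H)/(H + g))/4 = 3*(1 + 2*(-2 + H)/(H + g))*(-2 + H)/(4*(H + g)))
1/(N(165, -42) + 56381) = 1/(3*(-2 - 42)*(-4 + 165 + 3*(-42))/(4*(-42 + 165)**2) + 56381) = 1/((3/4)*(-44)*(-4 + 165 - 126)/123**2 + 56381) = 1/((3/4)*(1/15129)*(-44)*35 + 56381) = 1/(-385/5043 + 56381) = 1/(284328998/5043) = 5043/284328998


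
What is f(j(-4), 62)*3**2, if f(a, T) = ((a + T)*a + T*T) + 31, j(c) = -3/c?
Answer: 564777/16 ≈ 35299.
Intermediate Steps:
f(a, T) = 31 + T**2 + a*(T + a) (f(a, T) = ((T + a)*a + T**2) + 31 = (a*(T + a) + T**2) + 31 = (T**2 + a*(T + a)) + 31 = 31 + T**2 + a*(T + a))
f(j(-4), 62)*3**2 = (31 + 62**2 + (-3/(-4))**2 + 62*(-3/(-4)))*3**2 = (31 + 3844 + (-3*(-1/4))**2 + 62*(-3*(-1/4)))*9 = (31 + 3844 + (3/4)**2 + 62*(3/4))*9 = (31 + 3844 + 9/16 + 93/2)*9 = (62753/16)*9 = 564777/16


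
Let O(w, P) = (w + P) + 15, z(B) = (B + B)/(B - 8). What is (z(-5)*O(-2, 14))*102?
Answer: 27540/13 ≈ 2118.5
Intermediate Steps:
z(B) = 2*B/(-8 + B) (z(B) = (2*B)/(-8 + B) = 2*B/(-8 + B))
O(w, P) = 15 + P + w (O(w, P) = (P + w) + 15 = 15 + P + w)
(z(-5)*O(-2, 14))*102 = ((2*(-5)/(-8 - 5))*(15 + 14 - 2))*102 = ((2*(-5)/(-13))*27)*102 = ((2*(-5)*(-1/13))*27)*102 = ((10/13)*27)*102 = (270/13)*102 = 27540/13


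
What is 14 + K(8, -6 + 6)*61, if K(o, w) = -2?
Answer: -108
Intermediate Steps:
14 + K(8, -6 + 6)*61 = 14 - 2*61 = 14 - 122 = -108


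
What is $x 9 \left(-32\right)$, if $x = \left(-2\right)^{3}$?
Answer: $2304$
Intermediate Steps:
$x = -8$
$x 9 \left(-32\right) = \left(-8\right) 9 \left(-32\right) = \left(-72\right) \left(-32\right) = 2304$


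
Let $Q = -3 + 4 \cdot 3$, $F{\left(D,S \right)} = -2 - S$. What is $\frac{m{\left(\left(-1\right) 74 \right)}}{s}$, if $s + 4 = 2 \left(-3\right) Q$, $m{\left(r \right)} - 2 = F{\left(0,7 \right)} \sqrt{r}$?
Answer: $- \frac{1}{29} + \frac{9 i \sqrt{74}}{58} \approx -0.034483 + 1.3348 i$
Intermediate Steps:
$Q = 9$ ($Q = -3 + 12 = 9$)
$m{\left(r \right)} = 2 - 9 \sqrt{r}$ ($m{\left(r \right)} = 2 + \left(-2 - 7\right) \sqrt{r} = 2 - 9 \sqrt{r}$)
$s = -58$ ($s = -4 + 2 \left(-3\right) 9 = -4 - 54 = -58$)
$\frac{m{\left(\left(-1\right) 74 \right)}}{s} = \frac{2 - 9 \sqrt{\left(-1\right) 74}}{-58} = \left(2 - 9 \sqrt{-74}\right) \left(- \frac{1}{58}\right) = \left(2 - 9 i \sqrt{74}\right) \left(- \frac{1}{58}\right) = - \frac{1}{29} + \frac{9 i \sqrt{74}}{58}$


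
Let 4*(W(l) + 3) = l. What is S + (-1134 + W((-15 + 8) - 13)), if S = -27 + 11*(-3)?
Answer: -1202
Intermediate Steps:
W(l) = -3 + l/4
S = -60 (S = -27 - 33 = -60)
S + (-1134 + W((-15 + 8) - 13)) = -60 + (-1134 + (-3 + ((-15 + 8) - 13)/4)) = -60 + (-1134 + (-3 + (-7 - 13)/4)) = -60 + (-1134 + (-3 + (¼)*(-20))) = -60 + (-1134 + (-3 - 5)) = -60 + (-1134 - 8) = -60 - 1142 = -1202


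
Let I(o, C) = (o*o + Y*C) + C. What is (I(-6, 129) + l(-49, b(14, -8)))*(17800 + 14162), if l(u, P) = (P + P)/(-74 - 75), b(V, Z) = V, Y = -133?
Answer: -80922542232/149 ≈ -5.4310e+8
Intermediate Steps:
l(u, P) = -2*P/149 (l(u, P) = (2*P)/(-149) = (2*P)*(-1/149) = -2*P/149)
I(o, C) = o**2 - 132*C (I(o, C) = (o*o - 133*C) + C = (o**2 - 133*C) + C = o**2 - 132*C)
(I(-6, 129) + l(-49, b(14, -8)))*(17800 + 14162) = (((-6)**2 - 132*129) - 2/149*14)*(17800 + 14162) = ((36 - 17028) - 28/149)*31962 = (-16992 - 28/149)*31962 = -2531836/149*31962 = -80922542232/149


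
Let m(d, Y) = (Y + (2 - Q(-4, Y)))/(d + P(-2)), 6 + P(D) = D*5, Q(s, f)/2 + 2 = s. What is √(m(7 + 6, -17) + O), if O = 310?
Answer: √311 ≈ 17.635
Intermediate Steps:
Q(s, f) = -4 + 2*s
P(D) = -6 + 5*D (P(D) = -6 + D*5 = -6 + 5*D)
m(d, Y) = (14 + Y)/(-16 + d) (m(d, Y) = (Y + (2 - (-4 + 2*(-4))))/(d + (-6 + 5*(-2))) = (Y + (2 - (-4 - 8)))/(d + (-6 - 10)) = (Y + (2 - 1*(-12)))/(d - 16) = (Y + (2 + 12))/(-16 + d) = (Y + 14)/(-16 + d) = (14 + Y)/(-16 + d))
√(m(7 + 6, -17) + O) = √((14 - 17)/(-16 + (7 + 6)) + 310) = √(-3/(-16 + 13) + 310) = √(-3/(-3) + 310) = √(-⅓*(-3) + 310) = √(1 + 310) = √311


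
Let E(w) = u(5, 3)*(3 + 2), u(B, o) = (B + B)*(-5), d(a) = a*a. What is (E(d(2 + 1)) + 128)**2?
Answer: 14884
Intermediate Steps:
d(a) = a**2
u(B, o) = -10*B (u(B, o) = (2*B)*(-5) = -10*B)
E(w) = -250 (E(w) = (-10*5)*(3 + 2) = -50*5 = -250)
(E(d(2 + 1)) + 128)**2 = (-250 + 128)**2 = (-122)**2 = 14884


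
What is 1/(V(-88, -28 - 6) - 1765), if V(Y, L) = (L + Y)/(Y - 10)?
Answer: -49/86424 ≈ -0.00056697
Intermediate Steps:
V(Y, L) = (L + Y)/(-10 + Y)
1/(V(-88, -28 - 6) - 1765) = 1/(((-28 - 6) - 88)/(-10 - 88) - 1765) = 1/((-34 - 88)/(-98) - 1765) = 1/(-1/98*(-122) - 1765) = 1/(61/49 - 1765) = 1/(-86424/49) = -49/86424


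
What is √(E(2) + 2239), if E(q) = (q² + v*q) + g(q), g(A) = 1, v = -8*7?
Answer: 2*√533 ≈ 46.174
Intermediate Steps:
v = -56
E(q) = 1 + q² - 56*q (E(q) = (q² - 56*q) + 1 = 1 + q² - 56*q)
√(E(2) + 2239) = √((1 + 2² - 56*2) + 2239) = √((1 + 4 - 112) + 2239) = √(-107 + 2239) = √2132 = 2*√533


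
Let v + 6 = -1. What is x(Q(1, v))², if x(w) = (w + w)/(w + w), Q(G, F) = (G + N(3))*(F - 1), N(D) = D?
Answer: 1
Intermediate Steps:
v = -7 (v = -6 - 1 = -7)
Q(G, F) = (-1 + F)*(3 + G) (Q(G, F) = (G + 3)*(F - 1) = (3 + G)*(-1 + F) = (-1 + F)*(3 + G))
x(w) = 1 (x(w) = (2*w)/((2*w)) = (2*w)*(1/(2*w)) = 1)
x(Q(1, v))² = 1² = 1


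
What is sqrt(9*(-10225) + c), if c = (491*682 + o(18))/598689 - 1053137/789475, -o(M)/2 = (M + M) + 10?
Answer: I*sqrt(91370559818586189176761362)/31509999885 ≈ 303.36*I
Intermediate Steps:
o(M) = -20 - 4*M (o(M) = -2*((M + M) + 10) = -2*(2*M + 10) = -2*(10 + 2*M) = -20 - 4*M)
c = -122069663881/157549999425 (c = (491*682 + (-20 - 4*18))/598689 - 1053137/789475 = (334862 + (-20 - 72))*(1/598689) - 1053137*1/789475 = (334862 - 92)*(1/598689) - 1053137/789475 = 334770*(1/598689) - 1053137/789475 = 111590/199563 - 1053137/789475 = -122069663881/157549999425 ≈ -0.77480)
sqrt(9*(-10225) + c) = sqrt(9*(-10225) - 122069663881/157549999425) = sqrt(-92025 - 122069663881/157549999425) = sqrt(-14498660766749506/157549999425) = I*sqrt(91370559818586189176761362)/31509999885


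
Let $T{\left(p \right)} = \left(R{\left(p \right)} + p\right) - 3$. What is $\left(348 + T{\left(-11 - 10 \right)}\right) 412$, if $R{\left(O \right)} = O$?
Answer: $124836$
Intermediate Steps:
$T{\left(p \right)} = -3 + 2 p$ ($T{\left(p \right)} = \left(p + p\right) - 3 = 2 p - 3 = -3 + 2 p$)
$\left(348 + T{\left(-11 - 10 \right)}\right) 412 = \left(348 + \left(-3 + 2 \left(-11 - 10\right)\right)\right) 412 = \left(348 + \left(-3 + 2 \left(-21\right)\right)\right) 412 = \left(348 - 45\right) 412 = 303 \cdot 412 = 124836$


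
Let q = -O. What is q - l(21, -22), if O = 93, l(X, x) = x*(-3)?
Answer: -159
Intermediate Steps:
l(X, x) = -3*x
q = -93 (q = -1*93 = -93)
q - l(21, -22) = -93 - (-3)*(-22) = -93 - 1*66 = -93 - 66 = -159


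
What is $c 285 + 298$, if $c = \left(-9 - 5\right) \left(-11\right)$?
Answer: $44188$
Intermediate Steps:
$c = 154$ ($c = \left(-14\right) \left(-11\right) = 154$)
$c 285 + 298 = 154 \cdot 285 + 298 = 43890 + 298 = 44188$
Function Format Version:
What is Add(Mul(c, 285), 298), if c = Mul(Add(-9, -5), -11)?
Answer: 44188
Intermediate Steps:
c = 154 (c = Mul(-14, -11) = 154)
Add(Mul(c, 285), 298) = Add(Mul(154, 285), 298) = Add(43890, 298) = 44188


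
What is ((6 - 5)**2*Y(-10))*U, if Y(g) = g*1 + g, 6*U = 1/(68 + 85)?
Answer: -10/459 ≈ -0.021786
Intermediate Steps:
U = 1/918 (U = 1/(6*(68 + 85)) = (1/6)/153 = (1/6)*(1/153) = 1/918 ≈ 0.0010893)
Y(g) = 2*g (Y(g) = g + g = 2*g)
((6 - 5)**2*Y(-10))*U = ((6 - 5)**2*(2*(-10)))*(1/918) = (1**2*(-20))*(1/918) = (1*(-20))*(1/918) = -20*1/918 = -10/459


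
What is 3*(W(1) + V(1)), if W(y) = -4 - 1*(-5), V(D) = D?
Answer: 6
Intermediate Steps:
W(y) = 1 (W(y) = -4 + 5 = 1)
3*(W(1) + V(1)) = 3*(1 + 1) = 3*2 = 6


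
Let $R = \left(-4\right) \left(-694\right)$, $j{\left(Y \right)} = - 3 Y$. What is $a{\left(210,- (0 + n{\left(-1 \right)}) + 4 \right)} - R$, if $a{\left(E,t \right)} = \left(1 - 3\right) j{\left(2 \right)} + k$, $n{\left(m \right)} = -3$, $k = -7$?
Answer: $-2771$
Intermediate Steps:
$a{\left(E,t \right)} = 5$ ($a{\left(E,t \right)} = \left(1 - 3\right) \left(\left(-3\right) 2\right) - 7 = \left(1 - 3\right) \left(-6\right) - 7 = \left(-2\right) \left(-6\right) - 7 = 12 - 7 = 5$)
$R = 2776$
$a{\left(210,- (0 + n{\left(-1 \right)}) + 4 \right)} - R = 5 - 2776 = -2771$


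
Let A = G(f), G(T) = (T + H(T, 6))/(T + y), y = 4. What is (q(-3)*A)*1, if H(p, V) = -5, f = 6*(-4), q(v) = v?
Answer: -87/20 ≈ -4.3500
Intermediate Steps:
f = -24
G(T) = (-5 + T)/(4 + T) (G(T) = (T - 5)/(T + 4) = (-5 + T)/(4 + T))
A = 29/20 (A = (-5 - 24)/(4 - 24) = -29/(-20) = -1/20*(-29) = 29/20 ≈ 1.4500)
(q(-3)*A)*1 = -3*29/20*1 = -87/20*1 = -87/20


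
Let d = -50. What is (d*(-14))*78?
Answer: 54600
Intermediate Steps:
(d*(-14))*78 = -50*(-14)*78 = 700*78 = 54600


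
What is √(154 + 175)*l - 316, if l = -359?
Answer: -316 - 359*√329 ≈ -6827.7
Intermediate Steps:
√(154 + 175)*l - 316 = √(154 + 175)*(-359) - 316 = √329*(-359) - 316 = -359*√329 - 316 = -316 - 359*√329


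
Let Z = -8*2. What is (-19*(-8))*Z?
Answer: -2432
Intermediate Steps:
Z = -16
(-19*(-8))*Z = -19*(-8)*(-16) = 152*(-16) = -2432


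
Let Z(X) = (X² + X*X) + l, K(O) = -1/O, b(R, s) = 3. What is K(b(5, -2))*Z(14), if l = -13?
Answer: -379/3 ≈ -126.33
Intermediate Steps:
Z(X) = -13 + 2*X² (Z(X) = (X² + X*X) - 13 = (X² + X²) - 13 = 2*X² - 13 = -13 + 2*X²)
K(b(5, -2))*Z(14) = (-1/3)*(-13 + 2*14²) = (-1*⅓)*(-13 + 2*196) = -(-13 + 392)/3 = -⅓*379 = -379/3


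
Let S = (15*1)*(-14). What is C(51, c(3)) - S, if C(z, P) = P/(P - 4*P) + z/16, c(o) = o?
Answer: 10217/48 ≈ 212.85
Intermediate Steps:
C(z, P) = -⅓ + z/16 (C(z, P) = P/((-3*P)) + z*(1/16) = P*(-1/(3*P)) + z/16 = -⅓ + z/16)
S = -210 (S = 15*(-14) = -210)
C(51, c(3)) - S = (-⅓ + (1/16)*51) - 1*(-210) = (-⅓ + 51/16) + 210 = 137/48 + 210 = 10217/48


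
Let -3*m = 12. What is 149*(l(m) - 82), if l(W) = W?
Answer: -12814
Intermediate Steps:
m = -4 (m = -⅓*12 = -4)
149*(l(m) - 82) = 149*(-4 - 82) = 149*(-86) = -12814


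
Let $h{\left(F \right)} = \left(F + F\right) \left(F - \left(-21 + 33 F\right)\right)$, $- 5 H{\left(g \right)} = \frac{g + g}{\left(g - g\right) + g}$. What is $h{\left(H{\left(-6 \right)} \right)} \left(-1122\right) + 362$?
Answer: $\frac{767522}{25} \approx 30701.0$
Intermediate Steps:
$H{\left(g \right)} = - \frac{2}{5}$ ($H{\left(g \right)} = - \frac{\left(g + g\right) \frac{1}{\left(g - g\right) + g}}{5} = - \frac{2 g \frac{1}{0 + g}}{5} = - \frac{2 g \frac{1}{g}}{5} = \left(- \frac{1}{5}\right) 2 = - \frac{2}{5}$)
$h{\left(F \right)} = 2 F \left(21 - 32 F\right)$ ($h{\left(F \right)} = 2 F \left(F - \left(-21 + 33 F\right)\right) = 2 F \left(21 - 32 F\right)$)
$h{\left(H{\left(-6 \right)} \right)} \left(-1122\right) + 362 = 2 \left(- \frac{2}{5}\right) \left(21 - - \frac{64}{5}\right) \left(-1122\right) + 362 = 2 \left(- \frac{2}{5}\right) \left(21 + \frac{64}{5}\right) \left(-1122\right) + 362 = 2 \left(- \frac{2}{5}\right) \frac{169}{5} \left(-1122\right) + 362 = \left(- \frac{676}{25}\right) \left(-1122\right) + 362 = \frac{758472}{25} + 362 = \frac{767522}{25}$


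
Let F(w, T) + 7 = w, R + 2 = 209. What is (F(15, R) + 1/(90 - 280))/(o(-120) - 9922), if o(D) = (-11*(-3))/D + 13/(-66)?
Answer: -200508/248855597 ≈ -0.00080572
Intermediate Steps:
R = 207 (R = -2 + 209 = 207)
F(w, T) = -7 + w
o(D) = -13/66 + 33/D (o(D) = 33/D + 13*(-1/66) = 33/D - 13/66 = -13/66 + 33/D)
(F(15, R) + 1/(90 - 280))/(o(-120) - 9922) = ((-7 + 15) + 1/(90 - 280))/((-13/66 + 33/(-120)) - 9922) = (8 + 1/(-190))/((-13/66 + 33*(-1/120)) - 9922) = (8 - 1/190)/((-13/66 - 11/40) - 9922) = 1519/(190*(-623/1320 - 9922)) = 1519/(190*(-13097663/1320)) = (1519/190)*(-1320/13097663) = -200508/248855597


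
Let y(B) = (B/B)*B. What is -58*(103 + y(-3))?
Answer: -5800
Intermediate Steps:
y(B) = B (y(B) = 1*B = B)
-58*(103 + y(-3)) = -58*(103 - 3) = -58*100 = -5800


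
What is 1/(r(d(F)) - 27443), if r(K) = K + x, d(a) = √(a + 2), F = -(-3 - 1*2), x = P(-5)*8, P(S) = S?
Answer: -27483/755315282 - √7/755315282 ≈ -3.6390e-5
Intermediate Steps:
x = -40 (x = -5*8 = -40)
F = 5 (F = -(-3 - 2) = -1*(-5) = 5)
d(a) = √(2 + a)
r(K) = -40 + K (r(K) = K - 40 = -40 + K)
1/(r(d(F)) - 27443) = 1/((-40 + √(2 + 5)) - 27443) = 1/((-40 + √7) - 27443) = 1/(-27483 + √7)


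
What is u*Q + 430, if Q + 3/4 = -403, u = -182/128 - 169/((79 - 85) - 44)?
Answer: -461559/1280 ≈ -360.59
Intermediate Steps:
u = 3133/1600 (u = -182*1/128 - 169/(-6 - 44) = -91/64 - 169/(-50) = -91/64 - 169*(-1/50) = -91/64 + 169/50 = 3133/1600 ≈ 1.9581)
Q = -1615/4 (Q = -¾ - 403 = -1615/4 ≈ -403.75)
u*Q + 430 = (3133/1600)*(-1615/4) + 430 = -1011959/1280 + 430 = -461559/1280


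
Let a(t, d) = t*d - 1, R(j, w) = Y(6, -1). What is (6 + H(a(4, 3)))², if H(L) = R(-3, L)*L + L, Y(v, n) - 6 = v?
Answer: 22201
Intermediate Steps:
Y(v, n) = 6 + v
R(j, w) = 12 (R(j, w) = 6 + 6 = 12)
a(t, d) = -1 + d*t (a(t, d) = d*t - 1 = -1 + d*t)
H(L) = 13*L (H(L) = 12*L + L = 13*L)
(6 + H(a(4, 3)))² = (6 + 13*(-1 + 3*4))² = (6 + 13*(-1 + 12))² = (6 + 13*11)² = (6 + 143)² = 149² = 22201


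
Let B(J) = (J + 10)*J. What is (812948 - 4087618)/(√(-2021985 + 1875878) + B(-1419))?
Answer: -3273640116285/1998742270874 + 1637335*I*√146107/1998742270874 ≈ -1.6378 + 0.00031312*I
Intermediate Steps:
B(J) = J*(10 + J) (B(J) = (10 + J)*J = J*(10 + J))
(812948 - 4087618)/(√(-2021985 + 1875878) + B(-1419)) = (812948 - 4087618)/(√(-2021985 + 1875878) - 1419*(10 - 1419)) = -3274670/(√(-146107) - 1419*(-1409)) = -3274670/(I*√146107 + 1999371) = -3274670/(1999371 + I*√146107)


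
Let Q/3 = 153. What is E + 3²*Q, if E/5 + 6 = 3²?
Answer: 4146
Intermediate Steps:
Q = 459 (Q = 3*153 = 459)
E = 15 (E = -30 + 5*3² = -30 + 5*9 = -30 + 45 = 15)
E + 3²*Q = 15 + 3²*459 = 15 + 9*459 = 15 + 4131 = 4146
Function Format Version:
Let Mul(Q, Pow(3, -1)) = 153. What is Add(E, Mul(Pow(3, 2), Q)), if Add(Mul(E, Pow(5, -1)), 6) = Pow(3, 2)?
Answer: 4146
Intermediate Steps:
Q = 459 (Q = Mul(3, 153) = 459)
E = 15 (E = Add(-30, Mul(5, Pow(3, 2))) = Add(-30, Mul(5, 9)) = Add(-30, 45) = 15)
Add(E, Mul(Pow(3, 2), Q)) = Add(15, Mul(Pow(3, 2), 459)) = Add(15, Mul(9, 459)) = Add(15, 4131) = 4146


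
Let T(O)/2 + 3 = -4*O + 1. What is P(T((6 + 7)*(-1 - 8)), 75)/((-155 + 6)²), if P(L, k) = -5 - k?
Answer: -80/22201 ≈ -0.0036034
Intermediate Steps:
T(O) = -4 - 8*O (T(O) = -6 + 2*(-4*O + 1) = -6 + 2*(1 - 4*O) = -6 + (2 - 8*O) = -4 - 8*O)
P(T((6 + 7)*(-1 - 8)), 75)/((-155 + 6)²) = (-5 - 1*75)/((-155 + 6)²) = (-5 - 75)/((-149)²) = -80/22201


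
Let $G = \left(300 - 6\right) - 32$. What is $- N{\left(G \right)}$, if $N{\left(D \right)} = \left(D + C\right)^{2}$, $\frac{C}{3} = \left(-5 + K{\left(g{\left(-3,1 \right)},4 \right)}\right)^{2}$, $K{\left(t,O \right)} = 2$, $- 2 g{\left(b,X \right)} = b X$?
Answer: $-83521$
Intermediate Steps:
$g{\left(b,X \right)} = - \frac{X b}{2}$ ($g{\left(b,X \right)} = - \frac{b X}{2} = - \frac{X b}{2}$)
$C = 27$ ($C = 3 \left(-5 + 2\right)^{2} = 3 \left(-3\right)^{2} = 3 \cdot 9 = 27$)
$G = 262$ ($G = 294 - 32 = 262$)
$N{\left(D \right)} = \left(27 + D\right)^{2}$ ($N{\left(D \right)} = \left(D + 27\right)^{2} = \left(27 + D\right)^{2}$)
$- N{\left(G \right)} = - \left(27 + 262\right)^{2} = - 289^{2} = \left(-1\right) 83521 = -83521$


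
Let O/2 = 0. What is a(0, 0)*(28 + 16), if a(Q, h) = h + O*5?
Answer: 0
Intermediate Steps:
O = 0 (O = 2*0 = 0)
a(Q, h) = h (a(Q, h) = h + 0*5 = h + 0 = h)
a(0, 0)*(28 + 16) = 0*(28 + 16) = 0*44 = 0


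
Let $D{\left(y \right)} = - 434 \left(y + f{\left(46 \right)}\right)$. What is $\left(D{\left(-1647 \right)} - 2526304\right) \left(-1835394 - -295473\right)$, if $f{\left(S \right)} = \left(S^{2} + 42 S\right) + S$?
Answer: $5525701604142$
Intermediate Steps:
$f{\left(S \right)} = S^{2} + 43 S$
$D{\left(y \right)} = -1776796 - 434 y$ ($D{\left(y \right)} = - 434 \left(y + 46 \left(43 + 46\right)\right) = - 434 \left(y + 46 \cdot 89\right) = - 434 \left(y + 4094\right) = - 434 \left(4094 + y\right) = -1776796 - 434 y$)
$\left(D{\left(-1647 \right)} - 2526304\right) \left(-1835394 - -295473\right) = \left(\left(-1776796 - -714798\right) - 2526304\right) \left(-1835394 - -295473\right) = \left(\left(-1776796 + 714798\right) - 2526304\right) \left(-1835394 + \left(296000 - 527\right)\right) = \left(-1061998 - 2526304\right) \left(-1835394 + 295473\right) = \left(-3588302\right) \left(-1539921\right) = 5525701604142$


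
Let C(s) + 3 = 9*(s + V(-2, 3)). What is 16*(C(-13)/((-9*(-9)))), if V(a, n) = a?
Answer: -736/27 ≈ -27.259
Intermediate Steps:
C(s) = -21 + 9*s (C(s) = -3 + 9*(s - 2) = -3 + 9*(-2 + s) = -3 + (-18 + 9*s) = -21 + 9*s)
16*(C(-13)/((-9*(-9)))) = 16*((-21 + 9*(-13))/((-9*(-9)))) = 16*((-21 - 117)/81) = 16*(-138*1/81) = 16*(-46/27) = -736/27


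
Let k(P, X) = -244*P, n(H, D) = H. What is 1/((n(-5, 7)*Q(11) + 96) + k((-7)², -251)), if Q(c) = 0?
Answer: -1/11860 ≈ -8.4317e-5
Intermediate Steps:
1/((n(-5, 7)*Q(11) + 96) + k((-7)², -251)) = 1/((-5*0 + 96) - 244*(-7)²) = 1/((0 + 96) - 244*49) = 1/(96 - 11956) = 1/(-11860) = -1/11860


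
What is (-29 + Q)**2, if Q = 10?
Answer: 361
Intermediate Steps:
(-29 + Q)**2 = (-29 + 10)**2 = (-19)**2 = 361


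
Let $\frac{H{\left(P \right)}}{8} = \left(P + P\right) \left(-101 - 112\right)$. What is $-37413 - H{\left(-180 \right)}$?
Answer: $-650853$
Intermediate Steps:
$H{\left(P \right)} = - 3408 P$ ($H{\left(P \right)} = 8 \left(P + P\right) \left(-101 - 112\right) = 8 \cdot 2 P \left(-213\right) = 8 \left(- 426 P\right) = - 3408 P$)
$-37413 - H{\left(-180 \right)} = -37413 - \left(-3408\right) \left(-180\right) = -37413 - 613440 = -650853$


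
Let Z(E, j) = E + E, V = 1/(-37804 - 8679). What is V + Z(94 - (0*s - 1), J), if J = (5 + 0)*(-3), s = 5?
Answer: 8831769/46483 ≈ 190.00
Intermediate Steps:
V = -1/46483 (V = 1/(-46483) = -1/46483 ≈ -2.1513e-5)
J = -15 (J = 5*(-3) = -15)
Z(E, j) = 2*E
V + Z(94 - (0*s - 1), J) = -1/46483 + 2*(94 - (0*5 - 1)) = -1/46483 + 2*(94 - (0 - 1)) = -1/46483 + 2*(94 - 1*(-1)) = -1/46483 + 2*(94 + 1) = -1/46483 + 2*95 = -1/46483 + 190 = 8831769/46483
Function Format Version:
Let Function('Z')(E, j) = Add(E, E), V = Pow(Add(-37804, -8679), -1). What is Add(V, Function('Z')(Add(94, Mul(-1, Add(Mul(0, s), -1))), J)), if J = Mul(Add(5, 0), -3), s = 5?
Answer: Rational(8831769, 46483) ≈ 190.00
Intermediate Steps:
V = Rational(-1, 46483) (V = Pow(-46483, -1) = Rational(-1, 46483) ≈ -2.1513e-5)
J = -15 (J = Mul(5, -3) = -15)
Function('Z')(E, j) = Mul(2, E)
Add(V, Function('Z')(Add(94, Mul(-1, Add(Mul(0, s), -1))), J)) = Add(Rational(-1, 46483), Mul(2, Add(94, Mul(-1, Add(Mul(0, 5), -1))))) = Add(Rational(-1, 46483), Mul(2, Add(94, Mul(-1, Add(0, -1))))) = Add(Rational(-1, 46483), Mul(2, Add(94, Mul(-1, -1)))) = Add(Rational(-1, 46483), Mul(2, Add(94, 1))) = Add(Rational(-1, 46483), Mul(2, 95)) = Add(Rational(-1, 46483), 190) = Rational(8831769, 46483)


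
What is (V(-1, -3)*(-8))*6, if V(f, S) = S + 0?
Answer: 144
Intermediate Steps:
V(f, S) = S
(V(-1, -3)*(-8))*6 = -3*(-8)*6 = 24*6 = 144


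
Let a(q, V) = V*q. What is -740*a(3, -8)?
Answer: 17760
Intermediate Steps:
-740*a(3, -8) = -(-5920)*3 = -740*(-24) = 17760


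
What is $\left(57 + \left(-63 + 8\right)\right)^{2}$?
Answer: $4$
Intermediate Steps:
$\left(57 + \left(-63 + 8\right)\right)^{2} = \left(57 - 55\right)^{2} = 2^{2} = 4$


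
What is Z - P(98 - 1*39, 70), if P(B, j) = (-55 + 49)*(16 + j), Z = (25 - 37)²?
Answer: 660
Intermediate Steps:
Z = 144 (Z = (-12)² = 144)
P(B, j) = -96 - 6*j (P(B, j) = -6*(16 + j) = -96 - 6*j)
Z - P(98 - 1*39, 70) = 144 - (-96 - 6*70) = 144 - (-96 - 420) = 144 - 1*(-516) = 144 + 516 = 660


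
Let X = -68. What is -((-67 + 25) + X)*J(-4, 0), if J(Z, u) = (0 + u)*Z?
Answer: 0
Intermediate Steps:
J(Z, u) = Z*u (J(Z, u) = u*Z = Z*u)
-((-67 + 25) + X)*J(-4, 0) = -((-67 + 25) - 68)*(-4*0) = -(-42 - 68)*0 = -(-110)*0 = -1*0 = 0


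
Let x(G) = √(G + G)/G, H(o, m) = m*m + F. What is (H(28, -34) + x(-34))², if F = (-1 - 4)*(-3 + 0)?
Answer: (19907 - I*√17)²/289 ≈ 1.3712e+6 - 568.02*I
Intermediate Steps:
F = 15 (F = -5*(-3) = 15)
H(o, m) = 15 + m² (H(o, m) = m*m + 15 = m² + 15 = 15 + m²)
x(G) = √2/√G (x(G) = √(2*G)/G = (√2*√G)/G = √2/√G)
(H(28, -34) + x(-34))² = ((15 + (-34)²) + √2/√(-34))² = ((15 + 1156) + √2*(-I*√34/34))² = (1171 - I*√17/17)²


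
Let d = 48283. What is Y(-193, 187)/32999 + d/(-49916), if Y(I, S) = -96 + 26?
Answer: -1596784837/1647178084 ≈ -0.96941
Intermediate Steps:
Y(I, S) = -70
Y(-193, 187)/32999 + d/(-49916) = -70/32999 + 48283/(-49916) = -70*1/32999 + 48283*(-1/49916) = -70/32999 - 48283/49916 = -1596784837/1647178084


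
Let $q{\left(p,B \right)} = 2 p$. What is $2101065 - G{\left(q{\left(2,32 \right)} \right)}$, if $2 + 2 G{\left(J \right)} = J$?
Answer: $2101064$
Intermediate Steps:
$G{\left(J \right)} = -1 + \frac{J}{2}$
$2101065 - G{\left(q{\left(2,32 \right)} \right)} = 2101065 - \left(-1 + \frac{2 \cdot 2}{2}\right) = 2101065 - \left(-1 + \frac{1}{2} \cdot 4\right) = 2101065 - \left(-1 + 2\right) = 2101065 - 1 = 2101064$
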